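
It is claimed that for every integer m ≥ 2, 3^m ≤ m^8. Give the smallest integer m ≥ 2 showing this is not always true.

m = 23

We need the least integer m ≥ 2 for which 3^m > m^8.
The first 21 eligible values, up to m = 22, all satisfy the conclusion.
m = 23: 3^m = 94143178827 and m^8 = 78310985281, so 94143178827 > 78310985281.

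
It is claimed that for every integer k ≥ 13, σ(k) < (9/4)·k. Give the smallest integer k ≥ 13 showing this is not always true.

We need the least integer k ≥ 13 for which the claim fails.
For k = 13, 14, 15, 16, …, 21, 22, 23 the conclusion holds.
k = 24: σ(24) = 60; 60 ≥ 54.
Thus k = 24 disproves the claim, and no smaller k works.

k = 24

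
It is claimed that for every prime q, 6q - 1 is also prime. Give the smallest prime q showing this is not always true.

For q = 2, 3, 5, 7 the conclusion holds.
q = 11: 6q - 1 = 65 = 5 × 13, not prime.

q = 11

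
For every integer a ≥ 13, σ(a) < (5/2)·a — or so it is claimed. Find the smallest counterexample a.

Check each integer a ≥ 13 in order until the claim fails.
For a = 13, 14, 15, 16, …, 21, 22, 23 the conclusion holds.
a = 24: σ(24) = 60; 60 ≥ 60.

a = 24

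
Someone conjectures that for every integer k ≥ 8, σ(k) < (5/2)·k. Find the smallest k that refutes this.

k = 24

Check each integer k ≥ 8 in order until the claim fails.
For k = 8, 9, 10, 11, …, 21, 22, 23 the conclusion holds.
k = 24: σ(24) = 60; 60 ≥ 60.
Hence k = 24 is a counterexample.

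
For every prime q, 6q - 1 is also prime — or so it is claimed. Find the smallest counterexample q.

q = 11

q = 2: 6q - 1 = 11, prime.
q = 3: 6q - 1 = 17, prime.
q = 5: 6q - 1 = 29, prime.
q = 7: 6q - 1 = 41, prime.
q = 11: 6q - 1 = 65 = 5 × 13, not prime.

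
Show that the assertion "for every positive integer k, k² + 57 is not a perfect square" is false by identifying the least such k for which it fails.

Check each positive integer k in order until k² + 57 is a perfect square.
k = 1: 1² + 57 = 58, not a perfect square.
k = 2: 2² + 57 = 61, not a perfect square.
k = 3: 3² + 57 = 66, not a perfect square.
k = 4: 4² + 57 = 73, not a perfect square.
k = 5: 5² + 57 = 82, not a perfect square.
k = 6: 6² + 57 = 93, not a perfect square.
k = 7: 7² + 57 = 106, not a perfect square.
k = 8: 8² + 57 = 121 = 11², a perfect square.

k = 8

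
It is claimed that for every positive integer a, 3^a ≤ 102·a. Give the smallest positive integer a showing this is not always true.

Check each positive integer a in order until 3^a > 102·a.
For a = 1, 2, 3, 4, 5 the conclusion holds.
a = 6: 3^a = 729 and 102·a = 612, so 729 > 612.
Hence a = 6 is a counterexample.

a = 6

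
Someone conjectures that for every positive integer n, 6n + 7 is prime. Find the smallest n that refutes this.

Check each positive integer n in order until 6n + 7 is not prime.
For n = 1, 2 the conclusion holds.
n = 3: 6n + 7 = 25 = 5 × 5, composite.

n = 3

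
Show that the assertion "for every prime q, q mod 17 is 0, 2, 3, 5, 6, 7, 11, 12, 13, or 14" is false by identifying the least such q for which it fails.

q = 43

Check each prime q in order until the claim fails.
For q = 2, 3, 5, 7, …, 31, 37, 41 the conclusion holds.
q = 43: 43 mod 17 = 9 — not in {0, 2, 3, 5, 6, 7, 11, 12, 13, 14}.
So q = 43 is the smallest counterexample.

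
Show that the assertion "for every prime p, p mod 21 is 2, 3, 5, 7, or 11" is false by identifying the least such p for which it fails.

Check each prime p in order until the claim fails.
The first 5 eligible values, up to p = 11, all satisfy the conclusion.
p = 13: 13 mod 21 = 13 — not in {2, 3, 5, 7, 11}.

p = 13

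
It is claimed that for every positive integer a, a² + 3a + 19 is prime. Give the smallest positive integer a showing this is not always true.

We need the least positive integer a for which a² + 3a + 19 is not prime.
For a = 1, 2, 3, 4, …, 12, 13, 14 the conclusion holds.
a = 15: a² + 3a + 19 = 289 = 17 × 17, composite.

a = 15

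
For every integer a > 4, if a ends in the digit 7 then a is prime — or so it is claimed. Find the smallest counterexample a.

a = 27

Check each integer a > 4 in order until a ends in the digit 7 but a is not prime.
For a = 7, 17 the conclusion holds.
a = 27: 27 ends in 7; 27 = 3 × 9, composite.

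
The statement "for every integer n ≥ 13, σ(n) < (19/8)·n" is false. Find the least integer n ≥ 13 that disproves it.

A counterexample is any integer n ≥ 13 such that the claim fails; we check each in order.
For n = 13, 14, 15, 16, …, 21, 22, 23 the conclusion holds.
n = 24: σ(24) = 60; 60 ≥ 57.
Thus n = 24 disproves the claim, and no smaller n works.

n = 24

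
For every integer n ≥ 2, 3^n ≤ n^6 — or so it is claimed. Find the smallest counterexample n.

For n = 2, 3, 4, 5, …, 12, 13, 14 the conclusion holds.
n = 15: 3^n = 14348907 and n^6 = 11390625, so 14348907 > 11390625.

n = 15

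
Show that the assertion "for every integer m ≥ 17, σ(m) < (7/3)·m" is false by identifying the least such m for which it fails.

m = 24

We need the least integer m ≥ 17 for which the claim fails.
The first 7 eligible values, up to m = 23, all satisfy the conclusion.
m = 24: σ(24) = 60; 60 ≥ 56.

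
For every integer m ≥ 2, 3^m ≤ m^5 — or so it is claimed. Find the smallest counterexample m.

m = 11

We need the least integer m ≥ 2 for which 3^m > m^5.
For m = 2, 3, 4, 5, 6, 7, 8, 9, 10 the conclusion holds.
m = 11: 3^m = 177147 and m^5 = 161051, so 177147 > 161051.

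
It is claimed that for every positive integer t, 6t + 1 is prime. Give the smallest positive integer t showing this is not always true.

For t = 1, 2, 3 the conclusion holds.
t = 4: 6t + 1 = 25 = 5 × 5, composite.
Thus t = 4 disproves the claim, and no smaller t works.

t = 4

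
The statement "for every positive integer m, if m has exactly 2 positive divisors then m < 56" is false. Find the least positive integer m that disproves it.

We need the least positive integer m for which m has exactly 2 positive divisors but the claim fails.
The first 16 eligible values, up to m = 53, all satisfy the conclusion.
m = 59: τ(59) = 2; 59 ≥ 56.
Hence m = 59 is a counterexample.

m = 59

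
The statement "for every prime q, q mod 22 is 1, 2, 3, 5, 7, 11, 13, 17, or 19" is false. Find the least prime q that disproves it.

q = 31

We need the least prime q for which the claim fails.
For q = 2, 3, 5, 7, 11, 13, 17, 19, 23, 29 the conclusion holds.
q = 31: 31 mod 22 = 9 — not in {1, 2, 3, 5, 7, 11, 13, 17, 19}.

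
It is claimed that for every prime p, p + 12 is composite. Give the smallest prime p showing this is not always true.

A counterexample is any prime p such that p + 12 is prime; we check each in order.
p = 2: p + 12 = 14 = 2 × 7, composite.
p = 3: p + 12 = 15 = 3 × 5, composite.
p = 5: p + 12 = 17, prime — not composite.

p = 5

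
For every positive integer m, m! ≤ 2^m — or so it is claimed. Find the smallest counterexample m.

m = 4

We need the least positive integer m for which m! > 2^m.
m = 1: m! = 1 and 2^m = 2, so 1 ≤ 2.
m = 2: m! = 2 and 2^m = 4, so 2 ≤ 4.
m = 3: m! = 6 and 2^m = 8, so 6 ≤ 8.
m = 4: m! = 24 and 2^m = 16, so 24 > 16.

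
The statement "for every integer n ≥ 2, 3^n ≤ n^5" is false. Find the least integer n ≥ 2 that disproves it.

A counterexample is any integer n ≥ 2 such that 3^n > n^5; we check each in order.
The first 9 eligible values, up to n = 10, all satisfy the conclusion.
n = 11: 3^n = 177147 and n^5 = 161051, so 177147 > 161051.

n = 11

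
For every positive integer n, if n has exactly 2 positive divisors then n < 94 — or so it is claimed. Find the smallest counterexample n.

n = 97

We need the least positive integer n for which n has exactly 2 positive divisors but the claim fails.
For n = 2, 3, 5, 7, …, 79, 83, 89 the conclusion holds.
n = 97: τ(97) = 2; 97 ≥ 94.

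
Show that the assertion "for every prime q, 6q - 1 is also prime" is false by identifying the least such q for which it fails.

Check each prime q in order until 6q - 1 is not prime.
For q = 2, 3, 5, 7 the conclusion holds.
q = 11: 6q - 1 = 65 = 5 × 13, not prime.

q = 11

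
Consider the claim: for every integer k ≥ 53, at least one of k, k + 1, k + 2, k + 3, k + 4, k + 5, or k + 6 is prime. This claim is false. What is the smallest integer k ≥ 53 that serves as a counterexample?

k = 90

For k = 53, 54, 55, 56, …, 87, 88, 89 the conclusion holds.
k = 90: 90 = 2 × 45; 91 = 7 × 13; 92 = 2 × 46; 93 = 3 × 31; 94 = 2 × 47; 95 = 5 × 19; 96 = 2 × 48 — all composite.
Thus k = 90 disproves the claim, and no smaller k works.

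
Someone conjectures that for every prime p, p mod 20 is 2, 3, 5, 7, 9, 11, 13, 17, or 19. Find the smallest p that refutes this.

p = 41

We need the least prime p for which the claim fails.
For p = 2, 3, 5, 7, …, 29, 31, 37 the conclusion holds.
p = 41: 41 mod 20 = 1 — not in {2, 3, 5, 7, 9, 11, 13, 17, 19}.
Hence p = 41 is a counterexample.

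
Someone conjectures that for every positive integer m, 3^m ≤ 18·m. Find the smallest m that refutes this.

We need the least positive integer m for which 3^m > 18·m.
m = 1: 3^m = 3 and 18·m = 18, so 3 ≤ 18.
m = 2: 3^m = 9 and 18·m = 36, so 9 ≤ 36.
m = 3: 3^m = 27 and 18·m = 54, so 27 ≤ 54.
m = 4: 3^m = 81 and 18·m = 72, so 81 > 72.

m = 4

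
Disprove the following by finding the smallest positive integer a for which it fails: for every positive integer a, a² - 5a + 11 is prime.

For a = 1, 2, 3, 4, 5, 6 the conclusion holds.
a = 7: a² - 5a + 11 = 25 = 5 × 5, composite.
So a = 7 is the smallest counterexample.

a = 7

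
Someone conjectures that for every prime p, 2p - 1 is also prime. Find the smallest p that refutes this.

p = 5

Check each prime p in order until 2p - 1 is not prime.
For p = 2, 3 the conclusion holds.
p = 5: 2p - 1 = 9 = 3 × 3, not prime.
So p = 5 is the smallest counterexample.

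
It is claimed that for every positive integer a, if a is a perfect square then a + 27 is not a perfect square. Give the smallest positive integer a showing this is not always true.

Check each positive integer a in order until a is a perfect square but a + 27 is a perfect square.
For a = 1, 4 the conclusion holds.
a = 9: 9 = 3² and 9 + 27 = 36 = 6².

a = 9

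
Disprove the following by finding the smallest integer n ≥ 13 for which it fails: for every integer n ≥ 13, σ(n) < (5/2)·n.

n = 24

Check each integer n ≥ 13 in order until the claim fails.
For n = 13, 14, 15, 16, …, 21, 22, 23 the conclusion holds.
n = 24: σ(24) = 60; 60 ≥ 60.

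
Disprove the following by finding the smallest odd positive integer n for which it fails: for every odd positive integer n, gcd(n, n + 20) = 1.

A counterexample is any odd positive integer n such that gcd(n, n + 20) > 1; we check each in order.
For n = 1, 3 the conclusion holds.
n = 5: gcd(5, 25) = 5.

n = 5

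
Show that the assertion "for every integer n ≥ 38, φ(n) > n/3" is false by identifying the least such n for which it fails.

n = 42

Check each integer n ≥ 38 in order until the claim fails.
For n = 38, 39, 40, 41 the conclusion holds.
n = 42: φ(42) = 12 and 42/3 = 14, so φ(42) ≤ 42/3.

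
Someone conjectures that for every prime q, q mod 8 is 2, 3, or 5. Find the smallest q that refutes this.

q = 7

q = 2: 2 mod 8 = 2.
q = 3: 3 mod 8 = 3.
q = 5: 5 mod 8 = 5.
q = 7: 7 mod 8 = 7 — not in {2, 3, 5}.
So q = 7 is the smallest counterexample.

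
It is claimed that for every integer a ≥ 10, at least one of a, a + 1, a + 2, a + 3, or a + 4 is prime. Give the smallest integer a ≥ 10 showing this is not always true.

a = 24

A counterexample is any integer a ≥ 10 such that a, a + 1, a + 2, a + 3, a + 4 are all composite; we check each in order.
For a = 10, 11, 12, 13, …, 21, 22, 23 the conclusion holds.
a = 24: 24 = 2 × 12; 25 = 5 × 5; 26 = 2 × 13; 27 = 3 × 9; 28 = 2 × 14 — all composite.
Thus a = 24 disproves the claim, and no smaller a works.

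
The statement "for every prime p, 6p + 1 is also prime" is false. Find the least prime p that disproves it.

The first 7 eligible values, up to p = 17, all satisfy the conclusion.
p = 19: 6p + 1 = 115 = 5 × 23, not prime.
Hence p = 19 is a counterexample.

p = 19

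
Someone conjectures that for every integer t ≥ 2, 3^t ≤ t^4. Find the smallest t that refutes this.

t = 8

A counterexample is any integer t ≥ 2 such that 3^t > t^4; we check each in order.
The first 6 eligible values, up to t = 7, all satisfy the conclusion.
t = 8: 3^t = 6561 and t^4 = 4096, so 6561 > 4096.
Thus t = 8 disproves the claim, and no smaller t works.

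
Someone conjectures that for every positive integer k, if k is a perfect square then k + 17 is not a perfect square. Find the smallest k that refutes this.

Check each positive integer k in order until k is a perfect square but k + 17 is a perfect square.
For k = 1, 4, 9, 16, 25, 36, 49 the conclusion holds.
k = 64: 64 = 8² and 64 + 17 = 81 = 9².

k = 64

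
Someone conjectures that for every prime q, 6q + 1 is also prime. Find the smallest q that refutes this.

q = 19

q = 2: 6q + 1 = 13, prime.
q = 3: 6q + 1 = 19, prime.
q = 5: 6q + 1 = 31, prime.
q = 7: 6q + 1 = 43, prime.
q = 11: 6q + 1 = 67, prime.
q = 13: 6q + 1 = 79, prime.
q = 17: 6q + 1 = 103, prime.
q = 19: 6q + 1 = 115 = 5 × 23, not prime.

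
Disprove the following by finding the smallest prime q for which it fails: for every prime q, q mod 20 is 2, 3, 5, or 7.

q = 11

q = 2: 2 mod 20 = 2.
q = 3: 3 mod 20 = 3.
q = 5: 5 mod 20 = 5.
q = 7: 7 mod 20 = 7.
q = 11: 11 mod 20 = 11 — not in {2, 3, 5, 7}.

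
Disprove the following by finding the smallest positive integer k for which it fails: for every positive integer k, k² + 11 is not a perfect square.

We need the least positive integer k for which k² + 11 is a perfect square.
k = 1: 1² + 11 = 12, not a perfect square.
k = 2: 2² + 11 = 15, not a perfect square.
k = 3: 3² + 11 = 20, not a perfect square.
k = 4: 4² + 11 = 27, not a perfect square.
k = 5: 5² + 11 = 36 = 6², a perfect square.

k = 5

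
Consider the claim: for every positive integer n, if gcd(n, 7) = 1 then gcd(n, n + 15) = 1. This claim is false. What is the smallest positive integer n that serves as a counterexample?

n = 3

Check each positive integer n in order until gcd(n, 7) = 1 but gcd(n, n + 15) > 1.
n = 1: gcd(1, 16) = 1.
n = 2: gcd(2, 17) = 1.
n = 3: gcd(3, 18) = 3.
Hence n = 3 is a counterexample.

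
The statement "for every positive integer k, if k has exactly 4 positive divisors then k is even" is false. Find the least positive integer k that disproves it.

k = 15

For k = 6, 8, 10, 14 the conclusion holds.
k = 15: divisors of 15: 1, 3, 5, 15; 15 is odd.
So k = 15 is the smallest counterexample.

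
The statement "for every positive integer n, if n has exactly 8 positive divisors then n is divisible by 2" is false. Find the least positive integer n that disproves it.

n = 105

For n = 24, 30, 40, 42, …, 88, 102, 104 the conclusion holds.
n = 105: τ(105) = 8; 105 mod 2 = 1.
So n = 105 is the smallest counterexample.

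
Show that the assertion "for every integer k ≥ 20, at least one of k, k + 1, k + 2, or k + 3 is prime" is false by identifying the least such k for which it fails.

k = 24

We need the least integer k ≥ 20 for which k, k + 1, k + 2, k + 3 are all composite.
For k = 20, 21, 22, 23 the conclusion holds.
k = 24: 24 = 2 × 12; 25 = 5 × 5; 26 = 2 × 13; 27 = 3 × 9 — all composite.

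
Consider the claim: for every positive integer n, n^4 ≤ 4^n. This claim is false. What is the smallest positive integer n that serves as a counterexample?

A counterexample is any positive integer n such that n^4 > 4^n; we check each in order.
n = 1: n^4 = 1 and 4^n = 4, so 1 ≤ 4.
n = 2: n^4 = 16 and 4^n = 16, so 16 ≤ 16.
n = 3: n^4 = 81 and 4^n = 64, so 81 > 64.

n = 3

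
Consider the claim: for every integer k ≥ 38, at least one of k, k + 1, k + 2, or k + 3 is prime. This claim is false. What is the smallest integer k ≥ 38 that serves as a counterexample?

The first 10 eligible values, up to k = 47, all satisfy the conclusion.
k = 48: 48 = 2 × 24; 49 = 7 × 7; 50 = 2 × 25; 51 = 3 × 17 — all composite.
Hence k = 48 is a counterexample.

k = 48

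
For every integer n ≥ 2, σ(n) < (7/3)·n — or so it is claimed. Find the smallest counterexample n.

n = 12

For n = 2, 3, 4, 5, 6, 7, 8, 9, 10, 11 the conclusion holds.
n = 12: σ(12) = 28; 28 ≥ 28.
So n = 12 is the smallest counterexample.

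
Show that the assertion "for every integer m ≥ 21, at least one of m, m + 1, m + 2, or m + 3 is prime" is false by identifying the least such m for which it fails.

m = 24

m = 21: 23 is prime.
m = 22: 23 is prime.
m = 23: 23 is prime.
m = 24: 24 = 2 × 12; 25 = 5 × 5; 26 = 2 × 13; 27 = 3 × 9 — all composite.
So m = 24 is the smallest counterexample.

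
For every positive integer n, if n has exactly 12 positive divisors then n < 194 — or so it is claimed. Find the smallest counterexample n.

n = 198

We need the least positive integer n for which n has exactly 12 positive divisors but the claim fails.
For n = 60, 72, 84, 90, …, 150, 156, 160 the conclusion holds.
n = 198: τ(198) = 12; 198 ≥ 194.
Thus n = 198 disproves the claim, and no smaller n works.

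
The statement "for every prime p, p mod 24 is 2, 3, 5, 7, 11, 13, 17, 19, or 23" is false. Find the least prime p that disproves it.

p = 73

A counterexample is any prime p such that the claim fails; we check each in order.
For p = 2, 3, 5, 7, …, 61, 67, 71 the conclusion holds.
p = 73: 73 mod 24 = 1 — not in {2, 3, 5, 7, 11, 13, 17, 19, 23}.
So p = 73 is the smallest counterexample.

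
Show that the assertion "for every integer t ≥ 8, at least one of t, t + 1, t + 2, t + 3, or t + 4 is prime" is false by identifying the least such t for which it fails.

t = 24

The first 16 eligible values, up to t = 23, all satisfy the conclusion.
t = 24: 24 = 2 × 12; 25 = 5 × 5; 26 = 2 × 13; 27 = 3 × 9; 28 = 2 × 14 — all composite.
So t = 24 is the smallest counterexample.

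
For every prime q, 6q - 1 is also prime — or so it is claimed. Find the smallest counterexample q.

q = 11

Check each prime q in order until 6q - 1 is not prime.
For q = 2, 3, 5, 7 the conclusion holds.
q = 11: 6q - 1 = 65 = 5 × 13, not prime.
So q = 11 is the smallest counterexample.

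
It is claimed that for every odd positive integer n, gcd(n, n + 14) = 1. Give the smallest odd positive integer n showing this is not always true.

We need the least odd positive integer n for which gcd(n, n + 14) > 1.
n = 1: gcd(1, 15) = 1.
n = 3: gcd(3, 17) = 1.
n = 5: gcd(5, 19) = 1.
n = 7: gcd(7, 21) = 7.

n = 7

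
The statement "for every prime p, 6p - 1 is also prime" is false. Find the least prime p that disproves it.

p = 11

Check each prime p in order until 6p - 1 is not prime.
The first 4 eligible values, up to p = 7, all satisfy the conclusion.
p = 11: 6p - 1 = 65 = 5 × 13, not prime.
Thus p = 11 disproves the claim, and no smaller p works.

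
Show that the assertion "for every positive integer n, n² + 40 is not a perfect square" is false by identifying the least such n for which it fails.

Check each positive integer n in order until n² + 40 is a perfect square.
n = 1: 1² + 40 = 41, not a perfect square.
n = 2: 2² + 40 = 44, not a perfect square.
n = 3: 3² + 40 = 49 = 7², a perfect square.
So n = 3 is the smallest counterexample.

n = 3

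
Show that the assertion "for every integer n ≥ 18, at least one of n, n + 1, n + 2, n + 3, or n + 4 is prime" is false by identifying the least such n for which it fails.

We need the least integer n ≥ 18 for which n, n + 1, n + 2, n + 3, n + 4 are all composite.
The first 6 eligible values, up to n = 23, all satisfy the conclusion.
n = 24: 24 = 2 × 12; 25 = 5 × 5; 26 = 2 × 13; 27 = 3 × 9; 28 = 2 × 14 — all composite.
Hence n = 24 is a counterexample.

n = 24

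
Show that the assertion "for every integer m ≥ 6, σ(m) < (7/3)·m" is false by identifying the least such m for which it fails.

m = 12

Check each integer m ≥ 6 in order until the claim fails.
The first 6 eligible values, up to m = 11, all satisfy the conclusion.
m = 12: σ(12) = 28; 28 ≥ 28.
So m = 12 is the smallest counterexample.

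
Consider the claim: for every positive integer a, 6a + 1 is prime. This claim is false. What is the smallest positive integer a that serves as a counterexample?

a = 4

Check each positive integer a in order until 6a + 1 is not prime.
For a = 1, 2, 3 the conclusion holds.
a = 4: 6a + 1 = 25 = 5 × 5, composite.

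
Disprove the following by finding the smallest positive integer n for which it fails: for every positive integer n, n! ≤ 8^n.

n = 20

For n = 1, 2, 3, 4, …, 17, 18, 19 the conclusion holds.
n = 20: n! = 2432902008176640000 and 8^n = 1152921504606846976, so 2432902008176640000 > 1152921504606846976.
So n = 20 is the smallest counterexample.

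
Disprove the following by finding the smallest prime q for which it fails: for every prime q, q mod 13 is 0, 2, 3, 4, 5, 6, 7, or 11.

For q = 2, 3, 5, 7, 11, 13, 17, 19 the conclusion holds.
q = 23: 23 mod 13 = 10 — not in {0, 2, 3, 4, 5, 6, 7, 11}.

q = 23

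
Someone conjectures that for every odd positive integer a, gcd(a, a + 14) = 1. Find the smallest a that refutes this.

Check each odd positive integer a in order until gcd(a, a + 14) > 1.
For a = 1, 3, 5 the conclusion holds.
a = 7: gcd(7, 21) = 7.
Hence a = 7 is a counterexample.

a = 7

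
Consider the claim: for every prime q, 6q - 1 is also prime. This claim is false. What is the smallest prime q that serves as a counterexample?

q = 11

q = 2: 6q - 1 = 11, prime.
q = 3: 6q - 1 = 17, prime.
q = 5: 6q - 1 = 29, prime.
q = 7: 6q - 1 = 41, prime.
q = 11: 6q - 1 = 65 = 5 × 13, not prime.
So q = 11 is the smallest counterexample.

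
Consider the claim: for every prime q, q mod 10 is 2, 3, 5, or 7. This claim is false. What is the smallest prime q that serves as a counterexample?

For q = 2, 3, 5, 7 the conclusion holds.
q = 11: 11 mod 10 = 1 — not in {2, 3, 5, 7}.
Thus q = 11 disproves the claim, and no smaller q works.

q = 11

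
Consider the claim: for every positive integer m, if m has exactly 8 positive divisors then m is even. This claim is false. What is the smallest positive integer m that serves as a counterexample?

m = 105

We need the least positive integer m for which m has exactly 8 positive divisors but m is odd.
For m = 24, 30, 40, 42, …, 88, 102, 104 the conclusion holds.
m = 105: divisors of 105: 1, 3, 5, 7, 15, 21, 35, 105; 105 is odd.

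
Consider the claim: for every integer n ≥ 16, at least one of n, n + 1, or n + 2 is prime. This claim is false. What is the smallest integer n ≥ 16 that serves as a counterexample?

n = 20

Check each integer n ≥ 16 in order until n, n + 1, n + 2 are all composite.
The first 4 eligible values, up to n = 19, all satisfy the conclusion.
n = 20: 20 = 2 × 10; 21 = 3 × 7; 22 = 2 × 11 — all composite.
Thus n = 20 disproves the claim, and no smaller n works.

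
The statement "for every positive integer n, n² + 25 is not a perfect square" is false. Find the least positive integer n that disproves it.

We need the least positive integer n for which n² + 25 is a perfect square.
The first 11 eligible values, up to n = 11, all satisfy the conclusion.
n = 12: 12² + 25 = 169 = 13², a perfect square.

n = 12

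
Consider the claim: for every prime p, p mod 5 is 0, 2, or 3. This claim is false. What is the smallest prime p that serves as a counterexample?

A counterexample is any prime p such that the claim fails; we check each in order.
The first 4 eligible values, up to p = 7, all satisfy the conclusion.
p = 11: 11 mod 5 = 1 — not in {0, 2, 3}.
Hence p = 11 is a counterexample.

p = 11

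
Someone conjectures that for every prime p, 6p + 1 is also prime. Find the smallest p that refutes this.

p = 19

A counterexample is any prime p such that 6p + 1 is not prime; we check each in order.
p = 2: 6p + 1 = 13, prime.
p = 3: 6p + 1 = 19, prime.
p = 5: 6p + 1 = 31, prime.
p = 7: 6p + 1 = 43, prime.
p = 11: 6p + 1 = 67, prime.
p = 13: 6p + 1 = 79, prime.
p = 17: 6p + 1 = 103, prime.
p = 19: 6p + 1 = 115 = 5 × 23, not prime.
Thus p = 19 disproves the claim, and no smaller p works.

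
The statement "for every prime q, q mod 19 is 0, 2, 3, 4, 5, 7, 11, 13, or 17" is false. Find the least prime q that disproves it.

q = 29

Check each prime q in order until the claim fails.
The first 9 eligible values, up to q = 23, all satisfy the conclusion.
q = 29: 29 mod 19 = 10 — not in {0, 2, 3, 4, 5, 7, 11, 13, 17}.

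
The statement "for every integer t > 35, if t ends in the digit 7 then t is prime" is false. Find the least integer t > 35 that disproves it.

Check each integer t > 35 in order until t ends in the digit 7 but t is not prime.
t = 37: 37 ends in 7 and is prime.
t = 47: 47 ends in 7 and is prime.
t = 57: 57 ends in 7; 57 = 3 × 19, composite.
Hence t = 57 is a counterexample.

t = 57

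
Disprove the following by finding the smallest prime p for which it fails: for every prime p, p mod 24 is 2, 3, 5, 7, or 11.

p = 13

A counterexample is any prime p such that the claim fails; we check each in order.
The first 5 eligible values, up to p = 11, all satisfy the conclusion.
p = 13: 13 mod 24 = 13 — not in {2, 3, 5, 7, 11}.
Thus p = 13 disproves the claim, and no smaller p works.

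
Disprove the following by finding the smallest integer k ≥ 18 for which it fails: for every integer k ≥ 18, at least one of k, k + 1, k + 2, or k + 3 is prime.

A counterexample is any integer k ≥ 18 such that k, k + 1, k + 2, k + 3 are all composite; we check each in order.
k = 18: 19 is prime.
k = 19: 19 is prime.
k = 20: 23 is prime.
k = 21: 23 is prime.
k = 22: 23 is prime.
k = 23: 23 is prime.
k = 24: 24 = 2 × 12; 25 = 5 × 5; 26 = 2 × 13; 27 = 3 × 9 — all composite.

k = 24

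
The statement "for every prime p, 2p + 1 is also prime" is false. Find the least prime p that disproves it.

p = 7

Check each prime p in order until 2p + 1 is not prime.
For p = 2, 3, 5 the conclusion holds.
p = 7: 2p + 1 = 15 = 3 × 5, not prime.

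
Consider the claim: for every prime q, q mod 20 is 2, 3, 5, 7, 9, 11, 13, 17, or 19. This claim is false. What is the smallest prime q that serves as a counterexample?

A counterexample is any prime q such that the claim fails; we check each in order.
The first 12 eligible values, up to q = 37, all satisfy the conclusion.
q = 41: 41 mod 20 = 1 — not in {2, 3, 5, 7, 9, 11, 13, 17, 19}.
So q = 41 is the smallest counterexample.

q = 41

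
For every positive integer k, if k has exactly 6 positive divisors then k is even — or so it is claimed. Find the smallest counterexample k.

The first 6 eligible values, up to k = 44, all satisfy the conclusion.
k = 45: divisors of 45: 1, 3, 5, 9, 15, 45; 45 is odd.

k = 45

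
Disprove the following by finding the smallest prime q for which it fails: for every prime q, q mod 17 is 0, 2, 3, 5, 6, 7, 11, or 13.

A counterexample is any prime q such that the claim fails; we check each in order.
For q = 2, 3, 5, 7, 11, 13, 17, 19, 23 the conclusion holds.
q = 29: 29 mod 17 = 12 — not in {0, 2, 3, 5, 6, 7, 11, 13}.

q = 29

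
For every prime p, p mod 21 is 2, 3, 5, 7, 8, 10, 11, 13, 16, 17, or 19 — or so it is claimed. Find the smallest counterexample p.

We need the least prime p for which the claim fails.
For p = 2, 3, 5, 7, …, 29, 31, 37 the conclusion holds.
p = 41: 41 mod 21 = 20 — not in {2, 3, 5, 7, 8, 10, 11, 13, 16, 17, 19}.
Hence p = 41 is a counterexample.

p = 41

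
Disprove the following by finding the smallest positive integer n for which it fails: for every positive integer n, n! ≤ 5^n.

A counterexample is any positive integer n such that n! > 5^n; we check each in order.
For n = 1, 2, 3, 4, …, 9, 10, 11 the conclusion holds.
n = 12: n! = 479001600 and 5^n = 244140625, so 479001600 > 244140625.
So n = 12 is the smallest counterexample.

n = 12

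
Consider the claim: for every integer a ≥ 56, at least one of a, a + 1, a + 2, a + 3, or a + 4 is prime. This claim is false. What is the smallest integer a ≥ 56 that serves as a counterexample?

a = 62

A counterexample is any integer a ≥ 56 such that a, a + 1, a + 2, a + 3, a + 4 are all composite; we check each in order.
For a = 56, 57, 58, 59, 60, 61 the conclusion holds.
a = 62: 62 = 2 × 31; 63 = 3 × 21; 64 = 2 × 32; 65 = 5 × 13; 66 = 2 × 33 — all composite.
So a = 62 is the smallest counterexample.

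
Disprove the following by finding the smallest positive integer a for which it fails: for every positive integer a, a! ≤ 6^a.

Check each positive integer a in order until a! > 6^a.
For a = 1, 2, 3, 4, …, 11, 12, 13 the conclusion holds.
a = 14: a! = 87178291200 and 6^a = 78364164096, so 87178291200 > 78364164096.

a = 14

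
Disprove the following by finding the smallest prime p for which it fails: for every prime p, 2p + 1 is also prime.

p = 7

Check each prime p in order until 2p + 1 is not prime.
For p = 2, 3, 5 the conclusion holds.
p = 7: 2p + 1 = 15 = 3 × 5, not prime.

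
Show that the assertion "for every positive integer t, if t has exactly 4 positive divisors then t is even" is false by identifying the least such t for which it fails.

t = 15

A counterexample is any positive integer t such that t has exactly 4 positive divisors but t is odd; we check each in order.
For t = 6, 8, 10, 14 the conclusion holds.
t = 15: divisors of 15: 1, 3, 5, 15; 15 is odd.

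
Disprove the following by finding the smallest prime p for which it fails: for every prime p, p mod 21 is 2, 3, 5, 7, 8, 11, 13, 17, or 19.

p = 31

A counterexample is any prime p such that the claim fails; we check each in order.
For p = 2, 3, 5, 7, 11, 13, 17, 19, 23, 29 the conclusion holds.
p = 31: 31 mod 21 = 10 — not in {2, 3, 5, 7, 8, 11, 13, 17, 19}.
So p = 31 is the smallest counterexample.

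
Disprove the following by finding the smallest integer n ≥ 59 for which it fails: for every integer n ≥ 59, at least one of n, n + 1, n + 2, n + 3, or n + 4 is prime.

n = 62

Check each integer n ≥ 59 in order until n, n + 1, n + 2, n + 3, n + 4 are all composite.
For n = 59, 60, 61 the conclusion holds.
n = 62: 62 = 2 × 31; 63 = 3 × 21; 64 = 2 × 32; 65 = 5 × 13; 66 = 2 × 33 — all composite.
Hence n = 62 is a counterexample.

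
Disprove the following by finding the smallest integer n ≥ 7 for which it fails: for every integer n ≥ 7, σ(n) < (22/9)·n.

n = 24

Check each integer n ≥ 7 in order until the claim fails.
For n = 7, 8, 9, 10, …, 21, 22, 23 the conclusion holds.
n = 24: σ(24) = 60; 60 ≥ 176/3.
Hence n = 24 is a counterexample.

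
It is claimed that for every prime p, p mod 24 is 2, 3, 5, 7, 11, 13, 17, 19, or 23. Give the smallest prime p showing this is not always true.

p = 73

Check each prime p in order until the claim fails.
For p = 2, 3, 5, 7, …, 61, 67, 71 the conclusion holds.
p = 73: 73 mod 24 = 1 — not in {2, 3, 5, 7, 11, 13, 17, 19, 23}.
Hence p = 73 is a counterexample.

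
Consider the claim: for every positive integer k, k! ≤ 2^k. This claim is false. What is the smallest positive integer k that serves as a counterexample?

k = 4

k = 1: k! = 1 and 2^k = 2, so 1 ≤ 2.
k = 2: k! = 2 and 2^k = 4, so 2 ≤ 4.
k = 3: k! = 6 and 2^k = 8, so 6 ≤ 8.
k = 4: k! = 24 and 2^k = 16, so 24 > 16.
Thus k = 4 disproves the claim, and no smaller k works.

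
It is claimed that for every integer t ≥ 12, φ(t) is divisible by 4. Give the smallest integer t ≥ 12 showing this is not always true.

t = 14

We need the least integer t ≥ 12 for which φ(t) is not divisible by 4.
For t = 12, 13 the conclusion holds.
t = 14: φ(14) = 6; 6 mod 4 = 2.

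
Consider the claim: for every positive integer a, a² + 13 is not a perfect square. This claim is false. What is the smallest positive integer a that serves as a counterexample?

Check each positive integer a in order until a² + 13 is a perfect square.
The first 5 eligible values, up to a = 5, all satisfy the conclusion.
a = 6: 6² + 13 = 49 = 7², a perfect square.
Hence a = 6 is a counterexample.

a = 6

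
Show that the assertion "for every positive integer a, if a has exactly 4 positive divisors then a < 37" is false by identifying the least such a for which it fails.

a = 38

Check each positive integer a in order until a has exactly 4 positive divisors but the claim fails.
The first 12 eligible values, up to a = 35, all satisfy the conclusion.
a = 38: τ(38) = 4; 38 ≥ 37.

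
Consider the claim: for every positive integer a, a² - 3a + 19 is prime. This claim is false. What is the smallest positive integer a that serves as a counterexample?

a = 18

Check each positive integer a in order until a² - 3a + 19 is not prime.
For a = 1, 2, 3, 4, …, 15, 16, 17 the conclusion holds.
a = 18: a² - 3a + 19 = 289 = 17 × 17, composite.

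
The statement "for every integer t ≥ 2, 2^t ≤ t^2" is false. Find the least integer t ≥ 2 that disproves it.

Check each integer t ≥ 2 in order until 2^t > t^2.
For t = 2, 3, 4 the conclusion holds.
t = 5: 2^t = 32 and t^2 = 25, so 32 > 25.
Thus t = 5 disproves the claim, and no smaller t works.

t = 5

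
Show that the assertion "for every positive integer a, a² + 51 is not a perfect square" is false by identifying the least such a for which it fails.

a = 7

A counterexample is any positive integer a such that a² + 51 is a perfect square; we check each in order.
a = 1: 1² + 51 = 52, not a perfect square.
a = 2: 2² + 51 = 55, not a perfect square.
a = 3: 3² + 51 = 60, not a perfect square.
a = 4: 4² + 51 = 67, not a perfect square.
a = 5: 5² + 51 = 76, not a perfect square.
a = 6: 6² + 51 = 87, not a perfect square.
a = 7: 7² + 51 = 100 = 10², a perfect square.
So a = 7 is the smallest counterexample.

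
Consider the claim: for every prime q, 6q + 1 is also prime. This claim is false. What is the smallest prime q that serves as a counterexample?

q = 19

q = 2: 6q + 1 = 13, prime.
q = 3: 6q + 1 = 19, prime.
q = 5: 6q + 1 = 31, prime.
q = 7: 6q + 1 = 43, prime.
q = 11: 6q + 1 = 67, prime.
q = 13: 6q + 1 = 79, prime.
q = 17: 6q + 1 = 103, prime.
q = 19: 6q + 1 = 115 = 5 × 23, not prime.
Thus q = 19 disproves the claim, and no smaller q works.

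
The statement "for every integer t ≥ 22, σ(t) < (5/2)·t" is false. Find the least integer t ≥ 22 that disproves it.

t = 24

We need the least integer t ≥ 22 for which the claim fails.
For t = 22, 23 the conclusion holds.
t = 24: σ(24) = 60; 60 ≥ 60.
Hence t = 24 is a counterexample.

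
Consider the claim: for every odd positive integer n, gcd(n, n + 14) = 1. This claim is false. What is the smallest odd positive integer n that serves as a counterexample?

n = 7

Check each odd positive integer n in order until gcd(n, n + 14) > 1.
n = 1: gcd(1, 15) = 1.
n = 3: gcd(3, 17) = 1.
n = 5: gcd(5, 19) = 1.
n = 7: gcd(7, 21) = 7.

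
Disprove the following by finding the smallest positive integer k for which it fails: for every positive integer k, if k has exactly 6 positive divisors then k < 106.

k = 116

We need the least positive integer k for which k has exactly 6 positive divisors but the claim fails.
For k = 12, 18, 20, 28, …, 92, 98, 99 the conclusion holds.
k = 116: τ(116) = 6; 116 ≥ 106.
Thus k = 116 disproves the claim, and no smaller k works.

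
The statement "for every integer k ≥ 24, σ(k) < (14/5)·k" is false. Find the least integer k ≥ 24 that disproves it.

Check each integer k ≥ 24 in order until the claim fails.
The first 36 eligible values, up to k = 59, all satisfy the conclusion.
k = 60: σ(60) = 168; 168 ≥ 168.
Hence k = 60 is a counterexample.

k = 60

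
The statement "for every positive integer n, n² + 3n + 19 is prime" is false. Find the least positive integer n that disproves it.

n = 15

A counterexample is any positive integer n such that n² + 3n + 19 is not prime; we check each in order.
For n = 1, 2, 3, 4, …, 12, 13, 14 the conclusion holds.
n = 15: n² + 3n + 19 = 289 = 17 × 17, composite.
Thus n = 15 disproves the claim, and no smaller n works.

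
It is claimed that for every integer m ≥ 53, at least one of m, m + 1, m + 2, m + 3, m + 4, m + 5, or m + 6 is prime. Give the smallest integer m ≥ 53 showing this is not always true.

Check each integer m ≥ 53 in order until m, m + 1, m + 2, m + 3, m + 4, m + 5, m + 6 are all composite.
For m = 53, 54, 55, 56, …, 87, 88, 89 the conclusion holds.
m = 90: 90 = 2 × 45; 91 = 7 × 13; 92 = 2 × 46; 93 = 3 × 31; 94 = 2 × 47; 95 = 5 × 19; 96 = 2 × 48 — all composite.

m = 90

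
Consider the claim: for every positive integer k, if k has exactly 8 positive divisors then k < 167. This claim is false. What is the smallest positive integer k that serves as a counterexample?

For k = 24, 30, 40, 42, …, 152, 154, 165 the conclusion holds.
k = 170: τ(170) = 8; 170 ≥ 167.
Thus k = 170 disproves the claim, and no smaller k works.

k = 170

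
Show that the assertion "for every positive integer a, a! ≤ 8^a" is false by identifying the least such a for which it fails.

a = 20

We need the least positive integer a for which a! > 8^a.
For a = 1, 2, 3, 4, …, 17, 18, 19 the conclusion holds.
a = 20: a! = 2432902008176640000 and 8^a = 1152921504606846976, so 2432902008176640000 > 1152921504606846976.
Thus a = 20 disproves the claim, and no smaller a works.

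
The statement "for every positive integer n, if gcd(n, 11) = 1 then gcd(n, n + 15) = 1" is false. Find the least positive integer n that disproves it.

n = 3

A counterexample is any positive integer n such that gcd(n, 11) = 1 but gcd(n, n + 15) > 1; we check each in order.
n = 1: gcd(1, 16) = 1.
n = 2: gcd(2, 17) = 1.
n = 3: gcd(3, 18) = 3.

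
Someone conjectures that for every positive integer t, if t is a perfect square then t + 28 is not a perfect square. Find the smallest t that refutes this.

For t = 1, 4, 9, 16, 25 the conclusion holds.
t = 36: 36 = 6² and 36 + 28 = 64 = 8².
So t = 36 is the smallest counterexample.

t = 36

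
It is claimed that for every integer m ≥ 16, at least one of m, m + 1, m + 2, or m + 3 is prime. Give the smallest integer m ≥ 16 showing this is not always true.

A counterexample is any integer m ≥ 16 such that m, m + 1, m + 2, m + 3 are all composite; we check each in order.
The first 8 eligible values, up to m = 23, all satisfy the conclusion.
m = 24: 24 = 2 × 12; 25 = 5 × 5; 26 = 2 × 13; 27 = 3 × 9 — all composite.

m = 24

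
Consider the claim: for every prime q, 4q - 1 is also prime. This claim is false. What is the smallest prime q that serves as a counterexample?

q = 2: 4q - 1 = 7, prime.
q = 3: 4q - 1 = 11, prime.
q = 5: 4q - 1 = 19, prime.
q = 7: 4q - 1 = 27 = 3 × 9, not prime.
Thus q = 7 disproves the claim, and no smaller q works.

q = 7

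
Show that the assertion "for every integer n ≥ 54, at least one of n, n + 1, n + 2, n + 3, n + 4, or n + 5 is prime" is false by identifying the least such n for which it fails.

For n = 54, 55, 56, 57, …, 87, 88, 89 the conclusion holds.
n = 90: 90 = 2 × 45; 91 = 7 × 13; 92 = 2 × 46; 93 = 3 × 31; 94 = 2 × 47; 95 = 5 × 19 — all composite.

n = 90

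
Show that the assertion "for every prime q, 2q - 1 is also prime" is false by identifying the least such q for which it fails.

q = 5

A counterexample is any prime q such that 2q - 1 is not prime; we check each in order.
q = 2: 2q - 1 = 3, prime.
q = 3: 2q - 1 = 5, prime.
q = 5: 2q - 1 = 9 = 3 × 3, not prime.
Thus q = 5 disproves the claim, and no smaller q works.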